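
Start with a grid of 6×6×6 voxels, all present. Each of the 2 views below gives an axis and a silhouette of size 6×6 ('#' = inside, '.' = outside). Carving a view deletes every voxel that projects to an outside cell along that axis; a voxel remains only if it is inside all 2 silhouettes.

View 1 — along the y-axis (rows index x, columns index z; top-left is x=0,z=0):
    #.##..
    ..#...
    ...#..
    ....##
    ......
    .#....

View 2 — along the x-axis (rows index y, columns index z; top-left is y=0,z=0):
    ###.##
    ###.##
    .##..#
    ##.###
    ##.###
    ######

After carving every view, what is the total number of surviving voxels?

voxel count = 36

full grid |V| = 216
step 1: project along y, AND mask (8/36) → |grid| = 48
step 2: project along x, AND mask (29/36) → |grid| = 36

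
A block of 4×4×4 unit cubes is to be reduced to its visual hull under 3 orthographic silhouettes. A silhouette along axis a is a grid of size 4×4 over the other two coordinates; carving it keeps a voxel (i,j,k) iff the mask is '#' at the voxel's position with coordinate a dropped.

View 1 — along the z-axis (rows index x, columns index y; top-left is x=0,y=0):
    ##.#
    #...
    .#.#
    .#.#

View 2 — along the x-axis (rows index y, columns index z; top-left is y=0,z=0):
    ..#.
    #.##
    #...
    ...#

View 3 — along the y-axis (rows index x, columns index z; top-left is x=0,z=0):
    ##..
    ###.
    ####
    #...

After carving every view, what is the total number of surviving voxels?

voxel count = 7

initial block: 4^3 = 64
after view 1 [z-axis, 8 of 16 cells solid] → remaining = 32
after view 2 [x-axis, 6 of 16 cells solid] → remaining = 14
after view 3 [y-axis, 10 of 16 cells solid] → remaining = 7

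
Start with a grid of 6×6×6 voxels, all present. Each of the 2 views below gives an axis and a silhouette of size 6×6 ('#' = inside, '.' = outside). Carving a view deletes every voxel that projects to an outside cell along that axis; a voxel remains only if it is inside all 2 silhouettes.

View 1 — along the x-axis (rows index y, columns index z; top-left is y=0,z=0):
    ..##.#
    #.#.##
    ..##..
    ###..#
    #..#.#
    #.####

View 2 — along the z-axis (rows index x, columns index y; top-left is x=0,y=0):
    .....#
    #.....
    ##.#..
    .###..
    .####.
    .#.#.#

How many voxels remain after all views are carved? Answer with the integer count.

before carving: 216 voxels (6×6×6)
[1] x-view keeps 21 columns → grid now 126
[2] z-view keeps 15 columns → grid now 55

voxel count = 55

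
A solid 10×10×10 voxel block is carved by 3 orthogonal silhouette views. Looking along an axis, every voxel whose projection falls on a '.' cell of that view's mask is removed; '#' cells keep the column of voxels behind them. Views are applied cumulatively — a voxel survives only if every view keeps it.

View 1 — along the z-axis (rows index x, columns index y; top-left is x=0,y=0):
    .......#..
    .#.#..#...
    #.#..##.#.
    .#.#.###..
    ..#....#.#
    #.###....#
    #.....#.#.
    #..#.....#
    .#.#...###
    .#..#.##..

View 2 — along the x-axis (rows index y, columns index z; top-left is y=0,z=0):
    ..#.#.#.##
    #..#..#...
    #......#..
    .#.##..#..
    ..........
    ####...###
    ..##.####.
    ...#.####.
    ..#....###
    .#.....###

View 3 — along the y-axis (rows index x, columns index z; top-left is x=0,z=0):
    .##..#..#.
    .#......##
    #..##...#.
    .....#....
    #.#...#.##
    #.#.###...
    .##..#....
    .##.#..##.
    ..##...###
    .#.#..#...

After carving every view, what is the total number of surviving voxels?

57 voxels

initial block: 10^3 = 1000
step 1: project along z, AND mask (37/100) → |grid| = 370
step 2: project along x, AND mask (40/100) → |grid| = 155
step 3: project along y, AND mask (38/100) → |grid| = 57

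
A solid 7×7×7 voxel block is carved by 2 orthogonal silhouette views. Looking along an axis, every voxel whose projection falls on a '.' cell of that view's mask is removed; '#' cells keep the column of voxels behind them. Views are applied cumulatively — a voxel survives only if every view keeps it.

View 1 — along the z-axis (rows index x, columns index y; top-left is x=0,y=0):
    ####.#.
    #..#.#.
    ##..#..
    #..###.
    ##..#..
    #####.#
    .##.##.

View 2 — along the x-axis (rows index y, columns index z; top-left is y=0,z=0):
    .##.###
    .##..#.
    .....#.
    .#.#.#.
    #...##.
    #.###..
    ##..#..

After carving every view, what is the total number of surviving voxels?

before carving: 343 voxels (7×7×7)
step 1: project along z, AND mask (28/49) → |grid| = 196
step 2: project along x, AND mask (22/49) → |grid| = 94

94 voxels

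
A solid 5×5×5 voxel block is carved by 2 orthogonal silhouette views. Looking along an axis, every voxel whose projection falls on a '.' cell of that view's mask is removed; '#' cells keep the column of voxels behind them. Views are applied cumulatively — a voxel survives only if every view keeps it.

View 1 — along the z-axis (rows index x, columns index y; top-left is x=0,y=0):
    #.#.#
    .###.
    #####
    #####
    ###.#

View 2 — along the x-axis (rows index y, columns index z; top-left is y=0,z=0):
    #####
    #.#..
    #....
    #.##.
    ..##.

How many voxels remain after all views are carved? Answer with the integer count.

start: 5×5×5 = 125 voxels
V1 z: intersect with XY mask (20 set) -- 100 left
V2 x: intersect with YZ mask (13 set) -- 50 left

|visual hull| = 50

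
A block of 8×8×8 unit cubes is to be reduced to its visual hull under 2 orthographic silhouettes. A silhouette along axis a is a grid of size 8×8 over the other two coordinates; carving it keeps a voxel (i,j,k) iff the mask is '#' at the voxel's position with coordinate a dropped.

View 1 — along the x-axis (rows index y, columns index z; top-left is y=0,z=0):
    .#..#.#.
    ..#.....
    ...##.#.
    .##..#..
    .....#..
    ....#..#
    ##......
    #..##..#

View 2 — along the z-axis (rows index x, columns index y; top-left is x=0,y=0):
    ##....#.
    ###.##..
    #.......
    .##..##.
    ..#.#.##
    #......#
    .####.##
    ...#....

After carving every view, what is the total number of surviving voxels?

remaining voxels: 61

start: 8×8×8 = 512 voxels
[1] x-view keeps 19 columns → grid now 152
[2] z-view keeps 26 columns → grid now 61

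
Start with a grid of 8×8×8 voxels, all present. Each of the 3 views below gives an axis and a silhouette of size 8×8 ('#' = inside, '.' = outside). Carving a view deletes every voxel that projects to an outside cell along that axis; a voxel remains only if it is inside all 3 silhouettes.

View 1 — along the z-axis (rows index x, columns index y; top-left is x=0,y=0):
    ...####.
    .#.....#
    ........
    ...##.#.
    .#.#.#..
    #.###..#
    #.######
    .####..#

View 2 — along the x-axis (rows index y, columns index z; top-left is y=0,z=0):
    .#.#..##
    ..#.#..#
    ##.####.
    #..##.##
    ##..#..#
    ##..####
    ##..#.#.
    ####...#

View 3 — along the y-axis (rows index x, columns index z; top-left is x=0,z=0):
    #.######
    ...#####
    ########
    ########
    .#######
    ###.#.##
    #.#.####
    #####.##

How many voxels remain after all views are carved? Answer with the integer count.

|visual hull| = 110

start: 8×8×8 = 512 voxels
after view 1 [z-axis, 29 of 64 cells solid] → remaining = 232
after view 2 [x-axis, 37 of 64 cells solid] → remaining = 135
after view 3 [y-axis, 54 of 64 cells solid] → remaining = 110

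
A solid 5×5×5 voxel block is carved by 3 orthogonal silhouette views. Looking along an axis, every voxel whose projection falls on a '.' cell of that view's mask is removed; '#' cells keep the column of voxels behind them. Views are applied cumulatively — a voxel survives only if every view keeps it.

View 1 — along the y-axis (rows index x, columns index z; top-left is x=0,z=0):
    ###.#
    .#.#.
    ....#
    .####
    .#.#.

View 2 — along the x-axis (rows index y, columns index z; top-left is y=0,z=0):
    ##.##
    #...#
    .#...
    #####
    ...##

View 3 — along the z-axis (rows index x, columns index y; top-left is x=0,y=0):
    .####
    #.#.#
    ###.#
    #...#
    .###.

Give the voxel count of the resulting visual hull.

23 voxels

initial block: 5^3 = 125
after view 1 [y-axis, 13 of 25 cells solid] → remaining = 65
after view 2 [x-axis, 14 of 25 cells solid] → remaining = 38
after view 3 [z-axis, 16 of 25 cells solid] → remaining = 23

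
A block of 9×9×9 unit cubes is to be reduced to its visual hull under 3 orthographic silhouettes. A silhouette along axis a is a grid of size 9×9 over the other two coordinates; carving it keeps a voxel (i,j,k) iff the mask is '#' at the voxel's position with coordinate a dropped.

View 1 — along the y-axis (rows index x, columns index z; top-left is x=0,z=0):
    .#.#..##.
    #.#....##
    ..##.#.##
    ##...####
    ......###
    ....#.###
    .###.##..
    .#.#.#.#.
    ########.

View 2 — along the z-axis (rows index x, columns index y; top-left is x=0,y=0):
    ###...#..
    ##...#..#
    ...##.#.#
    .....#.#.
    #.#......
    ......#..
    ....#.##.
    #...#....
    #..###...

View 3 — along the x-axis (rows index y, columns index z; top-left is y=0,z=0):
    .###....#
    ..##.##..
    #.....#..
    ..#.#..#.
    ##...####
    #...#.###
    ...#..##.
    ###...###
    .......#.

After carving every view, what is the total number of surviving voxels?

remaining voxels: 64

start: 9×9×9 = 729 voxels
  1. axis=1 (XZ plane), |mask|=43  ⇒  voxels=387
  2. axis=2 (XY plane), |mask|=26  ⇒  voxels=129
  3. axis=0 (YZ plane), |mask|=34  ⇒  voxels=64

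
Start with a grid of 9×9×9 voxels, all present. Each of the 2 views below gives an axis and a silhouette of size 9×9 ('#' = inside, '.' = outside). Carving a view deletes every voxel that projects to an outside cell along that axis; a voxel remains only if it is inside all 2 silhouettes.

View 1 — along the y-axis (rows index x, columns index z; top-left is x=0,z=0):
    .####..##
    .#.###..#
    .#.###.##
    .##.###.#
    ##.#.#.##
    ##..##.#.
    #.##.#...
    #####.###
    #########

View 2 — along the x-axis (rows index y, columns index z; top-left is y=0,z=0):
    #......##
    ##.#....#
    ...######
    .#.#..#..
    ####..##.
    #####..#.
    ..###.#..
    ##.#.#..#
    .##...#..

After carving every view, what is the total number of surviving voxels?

full grid |V| = 729
after view 1 [y-axis, 55 of 81 cells solid] → remaining = 495
after view 2 [x-axis, 40 of 81 cells solid] → remaining = 244

remaining voxels: 244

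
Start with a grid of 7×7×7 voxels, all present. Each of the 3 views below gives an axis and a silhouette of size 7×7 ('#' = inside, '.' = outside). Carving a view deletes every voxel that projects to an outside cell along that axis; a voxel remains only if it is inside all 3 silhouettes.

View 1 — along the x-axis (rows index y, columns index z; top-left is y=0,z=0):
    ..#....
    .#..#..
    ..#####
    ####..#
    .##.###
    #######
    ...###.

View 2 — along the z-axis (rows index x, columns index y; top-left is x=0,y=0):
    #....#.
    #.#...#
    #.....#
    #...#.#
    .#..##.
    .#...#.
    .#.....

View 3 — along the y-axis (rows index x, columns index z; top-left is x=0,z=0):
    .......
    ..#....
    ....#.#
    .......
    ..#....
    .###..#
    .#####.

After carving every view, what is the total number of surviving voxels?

12 voxels

initial block: 7^3 = 343
  1. axis=0 (YZ plane), |mask|=28  ⇒  voxels=196
  2. axis=2 (XY plane), |mask|=16  ⇒  voxels=55
  3. axis=1 (XZ plane), |mask|=13  ⇒  voxels=12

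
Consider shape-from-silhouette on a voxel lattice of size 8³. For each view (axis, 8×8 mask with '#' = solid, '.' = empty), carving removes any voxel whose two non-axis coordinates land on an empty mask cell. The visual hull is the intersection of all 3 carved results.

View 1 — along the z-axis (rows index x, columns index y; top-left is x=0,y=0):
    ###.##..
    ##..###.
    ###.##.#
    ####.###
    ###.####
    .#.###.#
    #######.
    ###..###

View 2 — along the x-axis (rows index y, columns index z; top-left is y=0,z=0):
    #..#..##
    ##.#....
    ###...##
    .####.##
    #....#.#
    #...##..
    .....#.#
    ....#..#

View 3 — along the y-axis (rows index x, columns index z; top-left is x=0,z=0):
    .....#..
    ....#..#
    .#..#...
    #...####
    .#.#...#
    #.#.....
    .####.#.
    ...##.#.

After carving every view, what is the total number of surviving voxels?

initial block: 8^3 = 512
[1] z-view keeps 48 columns → grid now 384
[2] x-view keeps 28 columns → grid now 162
[3] y-view keeps 23 columns → grid now 59

59 voxels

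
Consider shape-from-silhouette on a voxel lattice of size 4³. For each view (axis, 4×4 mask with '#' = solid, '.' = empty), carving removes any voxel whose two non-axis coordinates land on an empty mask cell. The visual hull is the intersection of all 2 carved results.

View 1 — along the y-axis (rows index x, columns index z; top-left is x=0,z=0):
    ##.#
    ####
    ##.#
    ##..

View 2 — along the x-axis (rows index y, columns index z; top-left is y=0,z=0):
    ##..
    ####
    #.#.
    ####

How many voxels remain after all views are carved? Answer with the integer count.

37 voxels

full grid |V| = 64
[1] y-view keeps 12 columns → grid now 48
[2] x-view keeps 12 columns → grid now 37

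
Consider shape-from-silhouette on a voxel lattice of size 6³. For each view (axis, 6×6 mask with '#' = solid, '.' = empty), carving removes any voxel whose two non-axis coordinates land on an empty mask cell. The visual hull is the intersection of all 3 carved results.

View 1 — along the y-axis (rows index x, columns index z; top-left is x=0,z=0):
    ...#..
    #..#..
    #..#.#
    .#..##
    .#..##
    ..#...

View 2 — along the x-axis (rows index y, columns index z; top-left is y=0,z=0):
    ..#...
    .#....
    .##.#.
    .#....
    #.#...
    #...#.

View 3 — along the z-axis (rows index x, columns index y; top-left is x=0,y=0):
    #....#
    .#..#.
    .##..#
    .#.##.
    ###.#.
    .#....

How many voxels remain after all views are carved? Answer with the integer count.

remaining voxels: 7

start: 6×6×6 = 216 voxels
V1 y: intersect with XZ mask (13 set) -- 78 left
V2 x: intersect with YZ mask (10 set) -- 17 left
V3 z: intersect with XY mask (15 set) -- 7 left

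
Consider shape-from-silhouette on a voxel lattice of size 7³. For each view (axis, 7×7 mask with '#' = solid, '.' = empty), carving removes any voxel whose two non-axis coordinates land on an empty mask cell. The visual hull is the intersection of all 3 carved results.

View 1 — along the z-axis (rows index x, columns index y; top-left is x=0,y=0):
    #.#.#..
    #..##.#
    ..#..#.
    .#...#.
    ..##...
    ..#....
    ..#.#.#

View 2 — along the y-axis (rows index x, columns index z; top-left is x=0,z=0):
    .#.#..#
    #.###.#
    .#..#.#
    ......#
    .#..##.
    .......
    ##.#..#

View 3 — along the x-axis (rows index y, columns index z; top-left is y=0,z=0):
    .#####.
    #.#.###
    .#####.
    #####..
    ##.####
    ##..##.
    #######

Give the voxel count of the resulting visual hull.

start: 7×7×7 = 343 voxels
carve view 1 (along z, XY-mask fill 17/49): 119 voxels remain
carve view 2 (along y, XZ-mask fill 19/49): 55 voxels remain
carve view 3 (along x, YZ-mask fill 37/49): 43 voxels remain

voxel count = 43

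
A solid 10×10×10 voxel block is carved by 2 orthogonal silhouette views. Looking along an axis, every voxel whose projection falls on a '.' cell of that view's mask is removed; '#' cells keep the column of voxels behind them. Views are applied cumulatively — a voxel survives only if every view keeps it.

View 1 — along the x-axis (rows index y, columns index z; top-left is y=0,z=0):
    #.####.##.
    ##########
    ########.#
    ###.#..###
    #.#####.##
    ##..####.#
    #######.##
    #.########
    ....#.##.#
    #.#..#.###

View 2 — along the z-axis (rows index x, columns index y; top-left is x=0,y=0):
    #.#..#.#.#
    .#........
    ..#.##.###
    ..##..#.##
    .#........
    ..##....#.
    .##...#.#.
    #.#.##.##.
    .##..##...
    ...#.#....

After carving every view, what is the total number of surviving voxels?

before carving: 1000 voxels (10×10×10)
after view 1 [x-axis, 76 of 100 cells solid] → remaining = 760
after view 2 [z-axis, 37 of 100 cells solid] → remaining = 281

voxel count = 281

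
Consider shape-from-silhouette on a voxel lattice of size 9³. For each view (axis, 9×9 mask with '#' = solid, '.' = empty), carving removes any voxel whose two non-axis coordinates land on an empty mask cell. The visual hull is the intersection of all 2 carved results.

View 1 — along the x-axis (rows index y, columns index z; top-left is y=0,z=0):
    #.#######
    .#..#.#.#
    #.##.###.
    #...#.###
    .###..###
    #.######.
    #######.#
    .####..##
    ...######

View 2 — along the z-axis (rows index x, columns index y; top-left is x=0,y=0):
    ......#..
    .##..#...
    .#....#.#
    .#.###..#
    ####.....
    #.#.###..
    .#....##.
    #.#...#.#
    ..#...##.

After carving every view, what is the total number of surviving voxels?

before carving: 729 voxels (9×9×9)
[1] x-view keeps 56 columns → grid now 504
[2] z-view keeps 31 columns → grid now 195

195 voxels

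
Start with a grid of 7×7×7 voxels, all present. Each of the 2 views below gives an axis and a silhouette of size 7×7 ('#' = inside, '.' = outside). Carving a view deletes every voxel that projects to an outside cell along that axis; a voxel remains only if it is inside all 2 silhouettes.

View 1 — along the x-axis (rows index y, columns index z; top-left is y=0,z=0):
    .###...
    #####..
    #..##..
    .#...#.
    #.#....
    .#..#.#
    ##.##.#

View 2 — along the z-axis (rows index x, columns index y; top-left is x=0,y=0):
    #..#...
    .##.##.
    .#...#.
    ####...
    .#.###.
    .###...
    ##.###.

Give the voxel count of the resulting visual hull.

|visual hull| = 76

start: 7×7×7 = 343 voxels
  1. axis=0 (YZ plane), |mask|=23  ⇒  voxels=161
  2. axis=2 (XY plane), |mask|=24  ⇒  voxels=76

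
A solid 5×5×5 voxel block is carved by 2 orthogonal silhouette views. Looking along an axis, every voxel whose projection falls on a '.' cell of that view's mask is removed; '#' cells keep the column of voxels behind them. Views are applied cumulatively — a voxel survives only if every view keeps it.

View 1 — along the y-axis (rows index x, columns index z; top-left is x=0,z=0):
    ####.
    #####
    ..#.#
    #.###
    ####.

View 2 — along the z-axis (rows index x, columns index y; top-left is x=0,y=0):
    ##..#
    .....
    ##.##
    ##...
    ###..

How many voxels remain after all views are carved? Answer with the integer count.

voxel count = 40

before carving: 125 voxels (5×5×5)
  1. axis=1 (XZ plane), |mask|=19  ⇒  voxels=95
  2. axis=2 (XY plane), |mask|=12  ⇒  voxels=40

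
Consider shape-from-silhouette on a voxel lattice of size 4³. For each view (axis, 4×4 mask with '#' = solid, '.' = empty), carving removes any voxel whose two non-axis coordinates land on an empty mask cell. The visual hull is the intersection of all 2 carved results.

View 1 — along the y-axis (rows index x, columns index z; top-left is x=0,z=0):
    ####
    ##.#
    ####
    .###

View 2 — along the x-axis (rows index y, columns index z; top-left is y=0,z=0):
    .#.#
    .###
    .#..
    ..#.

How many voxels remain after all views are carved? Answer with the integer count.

before carving: 64 voxels (4×4×4)
carve view 1 (along y, XZ-mask fill 14/16): 56 voxels remain
carve view 2 (along x, YZ-mask fill 7/16): 26 voxels remain

remaining voxels: 26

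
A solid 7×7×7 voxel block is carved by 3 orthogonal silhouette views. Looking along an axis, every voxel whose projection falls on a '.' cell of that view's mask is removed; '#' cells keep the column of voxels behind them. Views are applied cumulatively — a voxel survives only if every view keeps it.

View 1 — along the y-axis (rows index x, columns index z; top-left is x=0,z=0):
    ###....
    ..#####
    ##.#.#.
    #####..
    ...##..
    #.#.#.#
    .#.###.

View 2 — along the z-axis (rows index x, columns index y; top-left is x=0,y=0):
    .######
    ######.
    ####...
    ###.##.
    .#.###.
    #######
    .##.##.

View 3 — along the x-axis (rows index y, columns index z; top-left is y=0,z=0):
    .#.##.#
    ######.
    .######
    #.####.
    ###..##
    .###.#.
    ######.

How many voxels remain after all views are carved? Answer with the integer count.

remaining voxels: 103

full grid |V| = 343
carve view 1 (along y, XZ-mask fill 27/49): 189 voxels remain
carve view 2 (along z, XY-mask fill 36/49): 141 voxels remain
carve view 3 (along x, YZ-mask fill 36/49): 103 voxels remain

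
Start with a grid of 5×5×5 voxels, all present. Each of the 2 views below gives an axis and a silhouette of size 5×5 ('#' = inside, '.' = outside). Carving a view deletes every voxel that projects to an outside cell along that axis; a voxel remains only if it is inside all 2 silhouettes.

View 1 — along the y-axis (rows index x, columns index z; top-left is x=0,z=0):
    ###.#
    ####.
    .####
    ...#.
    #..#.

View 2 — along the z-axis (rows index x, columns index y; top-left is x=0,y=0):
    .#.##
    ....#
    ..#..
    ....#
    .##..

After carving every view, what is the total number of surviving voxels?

voxel count = 25

initial block: 5^3 = 125
[1] y-view keeps 15 columns → grid now 75
[2] z-view keeps 8 columns → grid now 25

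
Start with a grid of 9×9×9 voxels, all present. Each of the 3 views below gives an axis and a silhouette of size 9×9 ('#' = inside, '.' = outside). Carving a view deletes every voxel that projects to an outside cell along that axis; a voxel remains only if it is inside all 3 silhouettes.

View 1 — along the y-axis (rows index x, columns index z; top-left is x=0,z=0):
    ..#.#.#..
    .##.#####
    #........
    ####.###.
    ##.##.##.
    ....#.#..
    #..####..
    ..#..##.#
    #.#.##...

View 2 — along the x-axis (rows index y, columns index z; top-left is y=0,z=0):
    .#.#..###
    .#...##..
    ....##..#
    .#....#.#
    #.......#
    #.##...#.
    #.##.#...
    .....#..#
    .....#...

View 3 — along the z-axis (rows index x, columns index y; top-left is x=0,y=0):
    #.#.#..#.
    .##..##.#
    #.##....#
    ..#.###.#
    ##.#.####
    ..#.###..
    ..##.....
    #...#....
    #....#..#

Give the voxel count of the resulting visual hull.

initial block: 9^3 = 729
carve view 1 (along y, XZ-mask fill 39/81): 351 voxels remain
carve view 2 (along x, YZ-mask fill 27/81): 111 voxels remain
carve view 3 (along z, XY-mask fill 36/81): 47 voxels remain

voxel count = 47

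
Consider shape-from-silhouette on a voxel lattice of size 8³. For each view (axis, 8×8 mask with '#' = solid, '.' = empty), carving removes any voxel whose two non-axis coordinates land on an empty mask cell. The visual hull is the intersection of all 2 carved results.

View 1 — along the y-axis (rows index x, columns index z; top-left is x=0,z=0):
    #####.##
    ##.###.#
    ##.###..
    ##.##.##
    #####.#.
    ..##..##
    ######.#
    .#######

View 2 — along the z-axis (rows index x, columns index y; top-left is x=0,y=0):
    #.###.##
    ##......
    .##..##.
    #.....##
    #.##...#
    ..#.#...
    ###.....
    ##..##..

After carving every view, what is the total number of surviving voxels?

voxel count = 173

start: 8×8×8 = 512 voxels
  1. axis=1 (XZ plane), |mask|=48  ⇒  voxels=384
  2. axis=2 (XY plane), |mask|=28  ⇒  voxels=173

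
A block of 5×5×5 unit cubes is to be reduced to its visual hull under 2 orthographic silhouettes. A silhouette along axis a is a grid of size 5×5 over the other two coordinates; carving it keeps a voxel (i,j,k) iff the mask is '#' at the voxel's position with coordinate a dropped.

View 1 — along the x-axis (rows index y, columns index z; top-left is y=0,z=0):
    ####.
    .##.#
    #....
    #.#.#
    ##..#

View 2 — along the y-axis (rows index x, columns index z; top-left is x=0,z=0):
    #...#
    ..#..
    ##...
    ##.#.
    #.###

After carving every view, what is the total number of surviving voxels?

start: 5×5×5 = 125 voxels
V1 x: intersect with YZ mask (14 set) -- 70 left
V2 y: intersect with XZ mask (12 set) -- 36 left

remaining voxels: 36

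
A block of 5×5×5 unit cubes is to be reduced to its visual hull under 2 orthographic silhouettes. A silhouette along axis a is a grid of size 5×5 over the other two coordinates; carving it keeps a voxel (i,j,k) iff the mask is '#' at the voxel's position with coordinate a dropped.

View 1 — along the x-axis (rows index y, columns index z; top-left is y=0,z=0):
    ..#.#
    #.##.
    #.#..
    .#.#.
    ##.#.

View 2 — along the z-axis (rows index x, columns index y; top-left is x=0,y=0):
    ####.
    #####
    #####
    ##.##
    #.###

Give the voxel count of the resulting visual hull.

voxel count = 52

before carving: 125 voxels (5×5×5)
V1 x: intersect with YZ mask (12 set) -- 60 left
V2 z: intersect with XY mask (22 set) -- 52 left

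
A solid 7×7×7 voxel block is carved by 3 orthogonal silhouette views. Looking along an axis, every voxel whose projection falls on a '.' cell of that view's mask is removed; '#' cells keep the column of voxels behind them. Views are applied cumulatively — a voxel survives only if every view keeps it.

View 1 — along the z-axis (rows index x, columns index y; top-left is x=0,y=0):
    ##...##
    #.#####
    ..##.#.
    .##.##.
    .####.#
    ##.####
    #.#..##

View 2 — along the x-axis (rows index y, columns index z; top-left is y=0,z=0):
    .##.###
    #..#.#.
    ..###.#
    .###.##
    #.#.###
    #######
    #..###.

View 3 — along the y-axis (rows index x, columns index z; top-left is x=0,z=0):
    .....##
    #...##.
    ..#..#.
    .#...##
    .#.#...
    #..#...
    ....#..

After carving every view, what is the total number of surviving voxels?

before carving: 343 voxels (7×7×7)
[1] z-view keeps 32 columns → grid now 224
[2] x-view keeps 33 columns → grid now 154
[3] y-view keeps 15 columns → grid now 48

|visual hull| = 48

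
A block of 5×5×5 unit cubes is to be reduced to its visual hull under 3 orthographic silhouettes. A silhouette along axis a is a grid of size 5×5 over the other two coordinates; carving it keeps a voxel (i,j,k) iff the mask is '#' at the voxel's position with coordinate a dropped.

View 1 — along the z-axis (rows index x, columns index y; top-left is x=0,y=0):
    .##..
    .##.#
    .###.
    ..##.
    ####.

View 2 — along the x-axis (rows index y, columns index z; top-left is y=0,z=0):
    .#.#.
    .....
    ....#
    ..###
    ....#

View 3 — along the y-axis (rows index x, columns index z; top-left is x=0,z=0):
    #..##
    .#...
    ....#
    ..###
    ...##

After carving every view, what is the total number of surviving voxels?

start: 5×5×5 = 125 voxels
carve view 1 (along z, XY-mask fill 14/25): 70 voxels remain
carve view 2 (along x, YZ-mask fill 7/25): 17 voxels remain
carve view 3 (along y, XZ-mask fill 10/25): 11 voxels remain

|visual hull| = 11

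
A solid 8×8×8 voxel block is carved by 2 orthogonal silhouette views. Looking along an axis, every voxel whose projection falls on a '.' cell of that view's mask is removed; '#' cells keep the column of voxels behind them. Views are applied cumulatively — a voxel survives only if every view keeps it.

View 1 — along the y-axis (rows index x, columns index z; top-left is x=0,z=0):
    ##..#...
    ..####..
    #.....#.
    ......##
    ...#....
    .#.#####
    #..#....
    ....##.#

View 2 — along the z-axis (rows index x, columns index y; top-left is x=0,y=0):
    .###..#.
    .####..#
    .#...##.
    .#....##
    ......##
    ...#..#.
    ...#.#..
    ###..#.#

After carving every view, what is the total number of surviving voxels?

initial block: 8^3 = 512
V1 y: intersect with XZ mask (23 set) -- 184 left
V2 z: intersect with XY mask (26 set) -- 77 left

|visual hull| = 77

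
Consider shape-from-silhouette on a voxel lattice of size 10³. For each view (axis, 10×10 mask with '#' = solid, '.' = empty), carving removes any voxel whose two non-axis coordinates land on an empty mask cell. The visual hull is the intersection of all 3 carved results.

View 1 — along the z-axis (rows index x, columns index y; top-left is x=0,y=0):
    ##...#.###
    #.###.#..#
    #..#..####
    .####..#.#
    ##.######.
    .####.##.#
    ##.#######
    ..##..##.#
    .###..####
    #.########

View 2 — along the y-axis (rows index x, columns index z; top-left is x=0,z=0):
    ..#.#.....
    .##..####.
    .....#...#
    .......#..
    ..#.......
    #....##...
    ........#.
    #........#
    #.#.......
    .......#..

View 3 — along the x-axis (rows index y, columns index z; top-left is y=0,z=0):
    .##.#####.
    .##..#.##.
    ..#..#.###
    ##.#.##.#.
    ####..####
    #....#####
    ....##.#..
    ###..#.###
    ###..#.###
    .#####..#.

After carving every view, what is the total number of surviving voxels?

initial block: 10^3 = 1000
V1 z: intersect with XY mask (69 set) -- 690 left
V2 y: intersect with XZ mask (21 set) -- 137 left
V3 x: intersect with YZ mask (60 set) -- 87 left

|visual hull| = 87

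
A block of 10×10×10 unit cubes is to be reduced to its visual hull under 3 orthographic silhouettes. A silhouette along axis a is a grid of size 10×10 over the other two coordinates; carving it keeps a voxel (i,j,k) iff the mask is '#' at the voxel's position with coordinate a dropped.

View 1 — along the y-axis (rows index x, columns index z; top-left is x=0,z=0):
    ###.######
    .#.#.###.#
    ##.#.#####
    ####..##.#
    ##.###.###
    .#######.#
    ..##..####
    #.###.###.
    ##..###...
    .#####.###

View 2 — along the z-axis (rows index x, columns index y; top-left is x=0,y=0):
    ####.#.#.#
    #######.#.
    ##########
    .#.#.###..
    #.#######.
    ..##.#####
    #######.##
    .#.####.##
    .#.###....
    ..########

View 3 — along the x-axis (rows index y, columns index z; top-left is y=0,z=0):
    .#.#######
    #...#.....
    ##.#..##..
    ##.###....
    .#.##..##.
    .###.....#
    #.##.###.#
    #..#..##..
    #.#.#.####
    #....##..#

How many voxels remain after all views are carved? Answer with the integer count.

initial block: 10^3 = 1000
  1. axis=1 (XZ plane), |mask|=72  ⇒  voxels=720
  2. axis=2 (XY plane), |mask|=73  ⇒  voxels=533
  3. axis=0 (YZ plane), |mask|=51  ⇒  voxels=271

voxel count = 271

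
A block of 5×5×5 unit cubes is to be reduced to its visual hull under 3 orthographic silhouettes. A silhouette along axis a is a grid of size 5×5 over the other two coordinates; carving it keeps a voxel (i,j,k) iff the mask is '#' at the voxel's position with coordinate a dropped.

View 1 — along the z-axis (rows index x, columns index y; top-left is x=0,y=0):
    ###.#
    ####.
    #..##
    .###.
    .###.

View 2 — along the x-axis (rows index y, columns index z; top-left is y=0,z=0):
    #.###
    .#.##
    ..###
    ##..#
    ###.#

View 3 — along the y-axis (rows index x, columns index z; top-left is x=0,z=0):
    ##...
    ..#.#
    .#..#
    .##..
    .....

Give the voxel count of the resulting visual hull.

start: 5×5×5 = 125 voxels
V1 z: intersect with XY mask (17 set) -- 85 left
V2 x: intersect with YZ mask (17 set) -- 56 left
V3 y: intersect with XZ mask (8 set) -- 18 left

remaining voxels: 18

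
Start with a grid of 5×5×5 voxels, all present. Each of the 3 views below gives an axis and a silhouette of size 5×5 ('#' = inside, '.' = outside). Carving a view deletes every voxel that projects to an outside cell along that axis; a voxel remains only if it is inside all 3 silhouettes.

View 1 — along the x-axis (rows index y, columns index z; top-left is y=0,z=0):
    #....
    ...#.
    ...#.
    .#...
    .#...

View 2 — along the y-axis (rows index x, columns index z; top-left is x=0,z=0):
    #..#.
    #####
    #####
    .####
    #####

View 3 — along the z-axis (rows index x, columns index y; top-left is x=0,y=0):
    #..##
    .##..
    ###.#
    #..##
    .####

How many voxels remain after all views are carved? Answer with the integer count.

|visual hull| = 13

start: 5×5×5 = 125 voxels
V1 x: intersect with YZ mask (5 set) -- 25 left
V2 y: intersect with XZ mask (21 set) -- 22 left
V3 z: intersect with XY mask (16 set) -- 13 left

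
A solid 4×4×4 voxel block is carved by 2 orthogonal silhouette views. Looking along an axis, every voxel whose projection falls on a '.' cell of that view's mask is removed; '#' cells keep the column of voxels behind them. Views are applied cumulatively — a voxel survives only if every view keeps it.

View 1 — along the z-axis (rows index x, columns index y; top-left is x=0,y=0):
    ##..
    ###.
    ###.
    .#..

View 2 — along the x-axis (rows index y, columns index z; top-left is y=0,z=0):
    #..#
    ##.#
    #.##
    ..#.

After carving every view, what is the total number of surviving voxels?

voxel count = 24

start: 4×4×4 = 64 voxels
  1. axis=2 (XY plane), |mask|=9  ⇒  voxels=36
  2. axis=0 (YZ plane), |mask|=9  ⇒  voxels=24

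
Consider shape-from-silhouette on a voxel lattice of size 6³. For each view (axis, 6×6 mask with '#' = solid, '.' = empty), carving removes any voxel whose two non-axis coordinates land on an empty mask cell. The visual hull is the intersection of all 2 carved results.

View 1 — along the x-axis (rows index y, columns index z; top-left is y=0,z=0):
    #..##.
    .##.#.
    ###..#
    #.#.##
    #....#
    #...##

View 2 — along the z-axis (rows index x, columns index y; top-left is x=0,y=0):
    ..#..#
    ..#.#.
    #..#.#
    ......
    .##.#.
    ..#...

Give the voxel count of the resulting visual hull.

initial block: 6^3 = 216
after view 1 [x-axis, 19 of 36 cells solid] → remaining = 114
after view 2 [z-axis, 11 of 36 cells solid] → remaining = 36

voxel count = 36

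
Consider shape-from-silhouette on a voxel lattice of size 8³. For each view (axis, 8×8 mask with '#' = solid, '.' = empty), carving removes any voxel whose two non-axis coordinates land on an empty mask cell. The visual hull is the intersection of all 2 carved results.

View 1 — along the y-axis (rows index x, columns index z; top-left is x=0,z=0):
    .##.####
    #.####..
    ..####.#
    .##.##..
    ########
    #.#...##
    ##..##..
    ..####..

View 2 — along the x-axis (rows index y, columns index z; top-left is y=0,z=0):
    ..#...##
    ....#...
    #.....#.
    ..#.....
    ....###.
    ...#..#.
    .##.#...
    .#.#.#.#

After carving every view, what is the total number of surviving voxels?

before carving: 512 voxels (8×8×8)
[1] y-view keeps 40 columns → grid now 320
[2] x-view keeps 19 columns → grid now 96

|visual hull| = 96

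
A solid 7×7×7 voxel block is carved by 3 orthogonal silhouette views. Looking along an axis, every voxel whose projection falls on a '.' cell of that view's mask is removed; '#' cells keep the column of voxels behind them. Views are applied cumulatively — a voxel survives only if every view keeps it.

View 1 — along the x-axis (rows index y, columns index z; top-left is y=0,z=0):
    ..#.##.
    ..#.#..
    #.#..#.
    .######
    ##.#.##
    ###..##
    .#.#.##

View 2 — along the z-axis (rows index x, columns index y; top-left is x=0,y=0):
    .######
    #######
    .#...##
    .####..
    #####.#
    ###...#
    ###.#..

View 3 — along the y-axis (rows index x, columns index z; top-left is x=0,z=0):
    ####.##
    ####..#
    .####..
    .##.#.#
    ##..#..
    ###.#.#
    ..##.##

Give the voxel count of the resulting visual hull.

81 voxels

initial block: 7^3 = 343
V1 x: intersect with YZ mask (28 set) -- 196 left
V2 z: intersect with XY mask (34 set) -- 128 left
V3 y: intersect with XZ mask (31 set) -- 81 left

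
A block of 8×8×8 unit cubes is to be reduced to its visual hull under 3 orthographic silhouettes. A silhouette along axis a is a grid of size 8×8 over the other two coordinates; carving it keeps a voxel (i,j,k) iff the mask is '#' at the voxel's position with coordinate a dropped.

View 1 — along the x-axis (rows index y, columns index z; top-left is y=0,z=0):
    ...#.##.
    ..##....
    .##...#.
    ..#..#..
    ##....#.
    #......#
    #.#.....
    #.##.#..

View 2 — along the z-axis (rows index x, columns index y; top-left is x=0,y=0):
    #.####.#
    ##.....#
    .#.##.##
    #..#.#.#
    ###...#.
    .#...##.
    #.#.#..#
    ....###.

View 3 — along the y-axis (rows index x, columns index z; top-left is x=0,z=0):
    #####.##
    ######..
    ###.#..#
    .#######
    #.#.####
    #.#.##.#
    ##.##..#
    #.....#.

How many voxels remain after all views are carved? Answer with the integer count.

|visual hull| = 61

initial block: 8^3 = 512
V1 x: intersect with YZ mask (21 set) -- 168 left
V2 z: intersect with XY mask (32 set) -- 86 left
V3 y: intersect with XZ mask (43 set) -- 61 left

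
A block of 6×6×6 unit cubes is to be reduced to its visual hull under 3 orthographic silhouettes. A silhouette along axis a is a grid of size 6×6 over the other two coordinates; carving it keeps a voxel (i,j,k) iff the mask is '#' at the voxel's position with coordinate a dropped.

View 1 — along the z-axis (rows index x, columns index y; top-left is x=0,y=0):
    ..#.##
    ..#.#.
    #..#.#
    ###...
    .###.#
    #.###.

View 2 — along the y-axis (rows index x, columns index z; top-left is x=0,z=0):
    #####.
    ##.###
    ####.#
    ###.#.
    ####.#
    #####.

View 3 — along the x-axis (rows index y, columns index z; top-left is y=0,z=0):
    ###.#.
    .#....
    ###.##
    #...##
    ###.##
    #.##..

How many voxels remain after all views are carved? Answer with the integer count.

before carving: 216 voxels (6×6×6)
after view 1 [z-axis, 19 of 36 cells solid] → remaining = 114
after view 2 [y-axis, 29 of 36 cells solid] → remaining = 92
after view 3 [x-axis, 21 of 36 cells solid] → remaining = 60

remaining voxels: 60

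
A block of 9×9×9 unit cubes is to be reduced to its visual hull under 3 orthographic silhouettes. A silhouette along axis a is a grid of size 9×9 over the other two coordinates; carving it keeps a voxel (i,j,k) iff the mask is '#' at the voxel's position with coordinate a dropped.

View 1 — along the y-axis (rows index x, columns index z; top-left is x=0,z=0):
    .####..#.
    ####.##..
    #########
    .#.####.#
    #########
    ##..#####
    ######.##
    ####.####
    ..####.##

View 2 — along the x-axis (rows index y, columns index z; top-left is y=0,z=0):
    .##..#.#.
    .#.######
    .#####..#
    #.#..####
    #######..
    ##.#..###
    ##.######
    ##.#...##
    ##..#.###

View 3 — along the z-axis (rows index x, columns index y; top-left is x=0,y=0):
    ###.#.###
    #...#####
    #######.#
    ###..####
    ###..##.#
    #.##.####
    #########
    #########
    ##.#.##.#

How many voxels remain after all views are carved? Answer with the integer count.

remaining voxels: 322

start: 9×9×9 = 729 voxels
[1] y-view keeps 64 columns → grid now 576
[2] x-view keeps 55 columns → grid now 393
[3] z-view keeps 65 columns → grid now 322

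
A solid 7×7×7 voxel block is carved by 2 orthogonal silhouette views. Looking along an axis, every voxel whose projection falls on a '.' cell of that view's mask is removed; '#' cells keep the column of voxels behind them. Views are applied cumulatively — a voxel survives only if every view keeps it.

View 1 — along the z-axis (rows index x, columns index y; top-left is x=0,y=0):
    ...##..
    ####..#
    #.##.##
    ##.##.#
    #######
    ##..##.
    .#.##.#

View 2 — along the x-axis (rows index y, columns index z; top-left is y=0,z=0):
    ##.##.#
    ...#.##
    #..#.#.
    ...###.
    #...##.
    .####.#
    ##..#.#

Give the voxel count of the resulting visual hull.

remaining voxels: 117

initial block: 7^3 = 343
carve view 1 (along z, XY-mask fill 32/49): 224 voxels remain
carve view 2 (along x, YZ-mask fill 26/49): 117 voxels remain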